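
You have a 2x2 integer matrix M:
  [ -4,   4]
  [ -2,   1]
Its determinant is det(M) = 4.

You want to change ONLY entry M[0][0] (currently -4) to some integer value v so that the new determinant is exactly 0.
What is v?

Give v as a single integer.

Answer: -8

Derivation:
det is linear in entry M[0][0]: det = old_det + (v - -4) * C_00
Cofactor C_00 = 1
Want det = 0: 4 + (v - -4) * 1 = 0
  (v - -4) = -4 / 1 = -4
  v = -4 + (-4) = -8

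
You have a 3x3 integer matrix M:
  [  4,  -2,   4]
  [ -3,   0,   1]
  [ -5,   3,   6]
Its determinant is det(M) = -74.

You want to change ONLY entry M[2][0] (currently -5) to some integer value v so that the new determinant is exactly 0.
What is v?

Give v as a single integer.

det is linear in entry M[2][0]: det = old_det + (v - -5) * C_20
Cofactor C_20 = -2
Want det = 0: -74 + (v - -5) * -2 = 0
  (v - -5) = 74 / -2 = -37
  v = -5 + (-37) = -42

Answer: -42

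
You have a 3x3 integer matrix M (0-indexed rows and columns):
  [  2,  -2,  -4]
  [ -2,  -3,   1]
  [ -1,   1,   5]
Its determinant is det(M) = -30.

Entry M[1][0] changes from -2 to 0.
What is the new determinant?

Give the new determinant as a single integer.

Answer: -18

Derivation:
det is linear in row 1: changing M[1][0] by delta changes det by delta * cofactor(1,0).
Cofactor C_10 = (-1)^(1+0) * minor(1,0) = 6
Entry delta = 0 - -2 = 2
Det delta = 2 * 6 = 12
New det = -30 + 12 = -18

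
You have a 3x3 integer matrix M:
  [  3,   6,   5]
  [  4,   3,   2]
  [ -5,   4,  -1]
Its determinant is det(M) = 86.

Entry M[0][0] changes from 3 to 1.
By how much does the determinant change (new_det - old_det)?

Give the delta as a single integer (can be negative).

Cofactor C_00 = -11
Entry delta = 1 - 3 = -2
Det delta = entry_delta * cofactor = -2 * -11 = 22

Answer: 22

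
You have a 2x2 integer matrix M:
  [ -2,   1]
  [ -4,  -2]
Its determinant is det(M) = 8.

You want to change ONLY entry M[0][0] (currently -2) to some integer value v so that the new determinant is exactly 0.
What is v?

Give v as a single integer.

Answer: 2

Derivation:
det is linear in entry M[0][0]: det = old_det + (v - -2) * C_00
Cofactor C_00 = -2
Want det = 0: 8 + (v - -2) * -2 = 0
  (v - -2) = -8 / -2 = 4
  v = -2 + (4) = 2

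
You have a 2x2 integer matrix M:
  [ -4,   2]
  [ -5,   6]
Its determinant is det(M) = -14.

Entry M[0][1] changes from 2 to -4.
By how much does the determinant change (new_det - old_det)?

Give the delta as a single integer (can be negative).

Cofactor C_01 = 5
Entry delta = -4 - 2 = -6
Det delta = entry_delta * cofactor = -6 * 5 = -30

Answer: -30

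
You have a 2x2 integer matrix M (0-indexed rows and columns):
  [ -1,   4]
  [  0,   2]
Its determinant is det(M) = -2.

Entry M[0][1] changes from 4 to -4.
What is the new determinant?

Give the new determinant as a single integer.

Answer: -2

Derivation:
det is linear in row 0: changing M[0][1] by delta changes det by delta * cofactor(0,1).
Cofactor C_01 = (-1)^(0+1) * minor(0,1) = 0
Entry delta = -4 - 4 = -8
Det delta = -8 * 0 = 0
New det = -2 + 0 = -2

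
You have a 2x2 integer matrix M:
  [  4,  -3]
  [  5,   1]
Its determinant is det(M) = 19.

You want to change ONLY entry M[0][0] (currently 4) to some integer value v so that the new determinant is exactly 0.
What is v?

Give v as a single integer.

det is linear in entry M[0][0]: det = old_det + (v - 4) * C_00
Cofactor C_00 = 1
Want det = 0: 19 + (v - 4) * 1 = 0
  (v - 4) = -19 / 1 = -19
  v = 4 + (-19) = -15

Answer: -15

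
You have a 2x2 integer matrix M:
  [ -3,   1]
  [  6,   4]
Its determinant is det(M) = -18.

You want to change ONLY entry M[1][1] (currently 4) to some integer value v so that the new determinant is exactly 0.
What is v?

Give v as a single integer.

det is linear in entry M[1][1]: det = old_det + (v - 4) * C_11
Cofactor C_11 = -3
Want det = 0: -18 + (v - 4) * -3 = 0
  (v - 4) = 18 / -3 = -6
  v = 4 + (-6) = -2

Answer: -2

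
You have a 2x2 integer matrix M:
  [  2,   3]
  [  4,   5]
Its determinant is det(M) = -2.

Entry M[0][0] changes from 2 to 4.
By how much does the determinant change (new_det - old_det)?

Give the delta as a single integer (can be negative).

Answer: 10

Derivation:
Cofactor C_00 = 5
Entry delta = 4 - 2 = 2
Det delta = entry_delta * cofactor = 2 * 5 = 10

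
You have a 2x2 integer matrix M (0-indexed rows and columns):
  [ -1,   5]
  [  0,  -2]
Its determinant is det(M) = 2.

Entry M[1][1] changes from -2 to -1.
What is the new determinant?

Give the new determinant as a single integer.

det is linear in row 1: changing M[1][1] by delta changes det by delta * cofactor(1,1).
Cofactor C_11 = (-1)^(1+1) * minor(1,1) = -1
Entry delta = -1 - -2 = 1
Det delta = 1 * -1 = -1
New det = 2 + -1 = 1

Answer: 1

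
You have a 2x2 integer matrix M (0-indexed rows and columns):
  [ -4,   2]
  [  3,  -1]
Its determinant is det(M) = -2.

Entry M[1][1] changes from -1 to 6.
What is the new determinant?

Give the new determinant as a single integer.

det is linear in row 1: changing M[1][1] by delta changes det by delta * cofactor(1,1).
Cofactor C_11 = (-1)^(1+1) * minor(1,1) = -4
Entry delta = 6 - -1 = 7
Det delta = 7 * -4 = -28
New det = -2 + -28 = -30

Answer: -30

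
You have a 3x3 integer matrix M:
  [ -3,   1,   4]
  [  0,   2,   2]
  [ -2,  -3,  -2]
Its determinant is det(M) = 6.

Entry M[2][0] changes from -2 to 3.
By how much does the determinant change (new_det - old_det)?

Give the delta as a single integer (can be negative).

Answer: -30

Derivation:
Cofactor C_20 = -6
Entry delta = 3 - -2 = 5
Det delta = entry_delta * cofactor = 5 * -6 = -30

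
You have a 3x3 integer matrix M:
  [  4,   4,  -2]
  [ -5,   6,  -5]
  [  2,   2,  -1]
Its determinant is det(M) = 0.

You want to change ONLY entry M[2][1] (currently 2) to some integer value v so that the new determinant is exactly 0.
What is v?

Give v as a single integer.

Answer: 2

Derivation:
det is linear in entry M[2][1]: det = old_det + (v - 2) * C_21
Cofactor C_21 = 30
Want det = 0: 0 + (v - 2) * 30 = 0
  (v - 2) = 0 / 30 = 0
  v = 2 + (0) = 2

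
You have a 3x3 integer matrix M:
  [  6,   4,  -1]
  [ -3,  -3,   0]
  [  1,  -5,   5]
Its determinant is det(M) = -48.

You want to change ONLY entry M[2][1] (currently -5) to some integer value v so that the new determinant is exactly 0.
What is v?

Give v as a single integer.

det is linear in entry M[2][1]: det = old_det + (v - -5) * C_21
Cofactor C_21 = 3
Want det = 0: -48 + (v - -5) * 3 = 0
  (v - -5) = 48 / 3 = 16
  v = -5 + (16) = 11

Answer: 11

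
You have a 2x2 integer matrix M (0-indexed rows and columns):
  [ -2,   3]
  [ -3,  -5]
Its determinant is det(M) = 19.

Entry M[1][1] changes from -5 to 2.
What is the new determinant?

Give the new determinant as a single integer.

det is linear in row 1: changing M[1][1] by delta changes det by delta * cofactor(1,1).
Cofactor C_11 = (-1)^(1+1) * minor(1,1) = -2
Entry delta = 2 - -5 = 7
Det delta = 7 * -2 = -14
New det = 19 + -14 = 5

Answer: 5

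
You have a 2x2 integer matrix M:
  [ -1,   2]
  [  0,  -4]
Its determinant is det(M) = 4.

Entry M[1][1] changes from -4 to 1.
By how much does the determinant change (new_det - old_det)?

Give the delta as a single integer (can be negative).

Answer: -5

Derivation:
Cofactor C_11 = -1
Entry delta = 1 - -4 = 5
Det delta = entry_delta * cofactor = 5 * -1 = -5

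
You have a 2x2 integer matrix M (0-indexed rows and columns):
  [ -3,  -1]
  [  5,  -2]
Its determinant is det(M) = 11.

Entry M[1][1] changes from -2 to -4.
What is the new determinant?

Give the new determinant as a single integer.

Answer: 17

Derivation:
det is linear in row 1: changing M[1][1] by delta changes det by delta * cofactor(1,1).
Cofactor C_11 = (-1)^(1+1) * minor(1,1) = -3
Entry delta = -4 - -2 = -2
Det delta = -2 * -3 = 6
New det = 11 + 6 = 17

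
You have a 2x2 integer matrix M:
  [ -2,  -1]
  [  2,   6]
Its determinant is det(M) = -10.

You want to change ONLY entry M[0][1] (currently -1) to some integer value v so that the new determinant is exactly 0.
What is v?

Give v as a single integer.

Answer: -6

Derivation:
det is linear in entry M[0][1]: det = old_det + (v - -1) * C_01
Cofactor C_01 = -2
Want det = 0: -10 + (v - -1) * -2 = 0
  (v - -1) = 10 / -2 = -5
  v = -1 + (-5) = -6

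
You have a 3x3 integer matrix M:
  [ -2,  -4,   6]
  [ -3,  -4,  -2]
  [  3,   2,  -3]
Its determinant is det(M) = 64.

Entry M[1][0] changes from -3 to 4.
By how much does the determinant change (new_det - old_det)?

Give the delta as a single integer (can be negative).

Cofactor C_10 = 0
Entry delta = 4 - -3 = 7
Det delta = entry_delta * cofactor = 7 * 0 = 0

Answer: 0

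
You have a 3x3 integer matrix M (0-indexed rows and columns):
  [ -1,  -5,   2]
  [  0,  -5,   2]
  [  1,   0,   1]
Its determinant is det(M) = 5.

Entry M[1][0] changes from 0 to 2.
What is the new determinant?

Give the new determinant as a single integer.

Answer: 15

Derivation:
det is linear in row 1: changing M[1][0] by delta changes det by delta * cofactor(1,0).
Cofactor C_10 = (-1)^(1+0) * minor(1,0) = 5
Entry delta = 2 - 0 = 2
Det delta = 2 * 5 = 10
New det = 5 + 10 = 15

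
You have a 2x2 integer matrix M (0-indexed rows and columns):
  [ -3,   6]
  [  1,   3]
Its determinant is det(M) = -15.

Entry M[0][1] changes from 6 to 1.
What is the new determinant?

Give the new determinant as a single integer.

det is linear in row 0: changing M[0][1] by delta changes det by delta * cofactor(0,1).
Cofactor C_01 = (-1)^(0+1) * minor(0,1) = -1
Entry delta = 1 - 6 = -5
Det delta = -5 * -1 = 5
New det = -15 + 5 = -10

Answer: -10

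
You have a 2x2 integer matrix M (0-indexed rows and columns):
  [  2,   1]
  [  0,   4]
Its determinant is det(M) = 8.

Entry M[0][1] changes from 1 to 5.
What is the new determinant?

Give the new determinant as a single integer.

Answer: 8

Derivation:
det is linear in row 0: changing M[0][1] by delta changes det by delta * cofactor(0,1).
Cofactor C_01 = (-1)^(0+1) * minor(0,1) = 0
Entry delta = 5 - 1 = 4
Det delta = 4 * 0 = 0
New det = 8 + 0 = 8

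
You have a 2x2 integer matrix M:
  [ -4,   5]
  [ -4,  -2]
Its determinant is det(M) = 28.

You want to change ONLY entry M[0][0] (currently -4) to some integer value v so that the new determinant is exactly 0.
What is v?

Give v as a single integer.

det is linear in entry M[0][0]: det = old_det + (v - -4) * C_00
Cofactor C_00 = -2
Want det = 0: 28 + (v - -4) * -2 = 0
  (v - -4) = -28 / -2 = 14
  v = -4 + (14) = 10

Answer: 10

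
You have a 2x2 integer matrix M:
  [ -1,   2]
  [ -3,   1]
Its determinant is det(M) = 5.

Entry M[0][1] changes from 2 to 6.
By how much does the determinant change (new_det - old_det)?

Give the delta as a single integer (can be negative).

Cofactor C_01 = 3
Entry delta = 6 - 2 = 4
Det delta = entry_delta * cofactor = 4 * 3 = 12

Answer: 12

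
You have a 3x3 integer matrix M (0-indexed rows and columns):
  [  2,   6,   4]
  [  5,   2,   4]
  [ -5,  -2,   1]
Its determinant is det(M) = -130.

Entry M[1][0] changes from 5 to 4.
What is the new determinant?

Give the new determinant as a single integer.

Answer: -116

Derivation:
det is linear in row 1: changing M[1][0] by delta changes det by delta * cofactor(1,0).
Cofactor C_10 = (-1)^(1+0) * minor(1,0) = -14
Entry delta = 4 - 5 = -1
Det delta = -1 * -14 = 14
New det = -130 + 14 = -116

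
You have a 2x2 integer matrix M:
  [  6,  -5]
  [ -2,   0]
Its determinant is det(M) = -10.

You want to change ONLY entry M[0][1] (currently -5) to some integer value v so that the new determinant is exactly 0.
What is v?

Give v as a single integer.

det is linear in entry M[0][1]: det = old_det + (v - -5) * C_01
Cofactor C_01 = 2
Want det = 0: -10 + (v - -5) * 2 = 0
  (v - -5) = 10 / 2 = 5
  v = -5 + (5) = 0

Answer: 0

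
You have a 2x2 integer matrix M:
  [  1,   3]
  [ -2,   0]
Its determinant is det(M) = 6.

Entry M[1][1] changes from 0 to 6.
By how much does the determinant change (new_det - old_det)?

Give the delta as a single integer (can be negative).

Cofactor C_11 = 1
Entry delta = 6 - 0 = 6
Det delta = entry_delta * cofactor = 6 * 1 = 6

Answer: 6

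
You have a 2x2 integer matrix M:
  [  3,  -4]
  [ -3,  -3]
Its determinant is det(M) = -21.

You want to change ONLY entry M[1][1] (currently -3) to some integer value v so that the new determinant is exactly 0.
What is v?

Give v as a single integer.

det is linear in entry M[1][1]: det = old_det + (v - -3) * C_11
Cofactor C_11 = 3
Want det = 0: -21 + (v - -3) * 3 = 0
  (v - -3) = 21 / 3 = 7
  v = -3 + (7) = 4

Answer: 4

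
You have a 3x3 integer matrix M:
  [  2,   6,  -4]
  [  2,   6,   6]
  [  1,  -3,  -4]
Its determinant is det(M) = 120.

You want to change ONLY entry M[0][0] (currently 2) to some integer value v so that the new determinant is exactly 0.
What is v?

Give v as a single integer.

det is linear in entry M[0][0]: det = old_det + (v - 2) * C_00
Cofactor C_00 = -6
Want det = 0: 120 + (v - 2) * -6 = 0
  (v - 2) = -120 / -6 = 20
  v = 2 + (20) = 22

Answer: 22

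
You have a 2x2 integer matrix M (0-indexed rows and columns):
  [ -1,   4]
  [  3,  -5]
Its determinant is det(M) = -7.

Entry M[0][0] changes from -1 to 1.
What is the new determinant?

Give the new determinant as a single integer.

det is linear in row 0: changing M[0][0] by delta changes det by delta * cofactor(0,0).
Cofactor C_00 = (-1)^(0+0) * minor(0,0) = -5
Entry delta = 1 - -1 = 2
Det delta = 2 * -5 = -10
New det = -7 + -10 = -17

Answer: -17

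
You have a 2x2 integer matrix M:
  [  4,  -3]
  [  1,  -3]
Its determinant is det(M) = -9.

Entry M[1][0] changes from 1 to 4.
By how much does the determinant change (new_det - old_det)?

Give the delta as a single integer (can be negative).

Answer: 9

Derivation:
Cofactor C_10 = 3
Entry delta = 4 - 1 = 3
Det delta = entry_delta * cofactor = 3 * 3 = 9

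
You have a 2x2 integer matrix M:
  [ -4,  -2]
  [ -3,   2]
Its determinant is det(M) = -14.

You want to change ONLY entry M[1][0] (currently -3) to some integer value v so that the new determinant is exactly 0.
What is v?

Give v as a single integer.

det is linear in entry M[1][0]: det = old_det + (v - -3) * C_10
Cofactor C_10 = 2
Want det = 0: -14 + (v - -3) * 2 = 0
  (v - -3) = 14 / 2 = 7
  v = -3 + (7) = 4

Answer: 4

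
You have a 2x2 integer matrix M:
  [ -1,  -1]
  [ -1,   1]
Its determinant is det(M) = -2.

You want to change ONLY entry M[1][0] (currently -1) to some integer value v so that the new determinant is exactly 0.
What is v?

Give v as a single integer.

Answer: 1

Derivation:
det is linear in entry M[1][0]: det = old_det + (v - -1) * C_10
Cofactor C_10 = 1
Want det = 0: -2 + (v - -1) * 1 = 0
  (v - -1) = 2 / 1 = 2
  v = -1 + (2) = 1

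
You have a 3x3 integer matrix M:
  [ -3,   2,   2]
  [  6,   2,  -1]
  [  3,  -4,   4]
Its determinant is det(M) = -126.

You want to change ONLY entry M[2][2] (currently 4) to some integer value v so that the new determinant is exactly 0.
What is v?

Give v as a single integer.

det is linear in entry M[2][2]: det = old_det + (v - 4) * C_22
Cofactor C_22 = -18
Want det = 0: -126 + (v - 4) * -18 = 0
  (v - 4) = 126 / -18 = -7
  v = 4 + (-7) = -3

Answer: -3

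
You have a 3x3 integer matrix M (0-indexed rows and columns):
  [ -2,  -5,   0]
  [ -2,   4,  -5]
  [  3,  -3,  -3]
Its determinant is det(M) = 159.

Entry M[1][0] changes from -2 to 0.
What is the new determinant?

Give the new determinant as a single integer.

det is linear in row 1: changing M[1][0] by delta changes det by delta * cofactor(1,0).
Cofactor C_10 = (-1)^(1+0) * minor(1,0) = -15
Entry delta = 0 - -2 = 2
Det delta = 2 * -15 = -30
New det = 159 + -30 = 129

Answer: 129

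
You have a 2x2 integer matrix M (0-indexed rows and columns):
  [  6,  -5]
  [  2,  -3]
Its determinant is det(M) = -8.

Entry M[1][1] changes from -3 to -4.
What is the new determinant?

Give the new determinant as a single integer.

Answer: -14

Derivation:
det is linear in row 1: changing M[1][1] by delta changes det by delta * cofactor(1,1).
Cofactor C_11 = (-1)^(1+1) * minor(1,1) = 6
Entry delta = -4 - -3 = -1
Det delta = -1 * 6 = -6
New det = -8 + -6 = -14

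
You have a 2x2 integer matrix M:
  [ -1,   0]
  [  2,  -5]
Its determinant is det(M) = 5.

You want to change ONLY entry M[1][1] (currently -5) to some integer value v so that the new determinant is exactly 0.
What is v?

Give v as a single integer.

Answer: 0

Derivation:
det is linear in entry M[1][1]: det = old_det + (v - -5) * C_11
Cofactor C_11 = -1
Want det = 0: 5 + (v - -5) * -1 = 0
  (v - -5) = -5 / -1 = 5
  v = -5 + (5) = 0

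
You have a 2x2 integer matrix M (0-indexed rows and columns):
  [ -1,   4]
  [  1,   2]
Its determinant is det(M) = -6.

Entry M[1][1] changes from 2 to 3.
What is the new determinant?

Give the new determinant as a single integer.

det is linear in row 1: changing M[1][1] by delta changes det by delta * cofactor(1,1).
Cofactor C_11 = (-1)^(1+1) * minor(1,1) = -1
Entry delta = 3 - 2 = 1
Det delta = 1 * -1 = -1
New det = -6 + -1 = -7

Answer: -7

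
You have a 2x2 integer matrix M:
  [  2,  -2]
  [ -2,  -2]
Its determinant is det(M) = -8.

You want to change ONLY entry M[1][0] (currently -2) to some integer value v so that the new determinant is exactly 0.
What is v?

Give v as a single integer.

det is linear in entry M[1][0]: det = old_det + (v - -2) * C_10
Cofactor C_10 = 2
Want det = 0: -8 + (v - -2) * 2 = 0
  (v - -2) = 8 / 2 = 4
  v = -2 + (4) = 2

Answer: 2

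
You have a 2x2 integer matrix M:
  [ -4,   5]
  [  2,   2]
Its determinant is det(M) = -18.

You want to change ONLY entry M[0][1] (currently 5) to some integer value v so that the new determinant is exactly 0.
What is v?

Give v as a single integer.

Answer: -4

Derivation:
det is linear in entry M[0][1]: det = old_det + (v - 5) * C_01
Cofactor C_01 = -2
Want det = 0: -18 + (v - 5) * -2 = 0
  (v - 5) = 18 / -2 = -9
  v = 5 + (-9) = -4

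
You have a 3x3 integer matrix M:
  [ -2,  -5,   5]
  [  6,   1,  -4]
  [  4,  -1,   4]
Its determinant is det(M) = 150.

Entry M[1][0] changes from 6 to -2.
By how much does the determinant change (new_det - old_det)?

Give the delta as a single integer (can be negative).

Cofactor C_10 = 15
Entry delta = -2 - 6 = -8
Det delta = entry_delta * cofactor = -8 * 15 = -120

Answer: -120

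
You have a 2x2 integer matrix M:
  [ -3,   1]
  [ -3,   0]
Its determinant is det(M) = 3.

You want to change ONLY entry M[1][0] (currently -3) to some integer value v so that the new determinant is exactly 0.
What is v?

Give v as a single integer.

det is linear in entry M[1][0]: det = old_det + (v - -3) * C_10
Cofactor C_10 = -1
Want det = 0: 3 + (v - -3) * -1 = 0
  (v - -3) = -3 / -1 = 3
  v = -3 + (3) = 0

Answer: 0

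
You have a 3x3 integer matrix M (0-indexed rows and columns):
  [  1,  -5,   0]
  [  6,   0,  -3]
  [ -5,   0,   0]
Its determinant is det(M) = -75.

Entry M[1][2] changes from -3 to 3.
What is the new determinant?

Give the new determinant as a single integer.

det is linear in row 1: changing M[1][2] by delta changes det by delta * cofactor(1,2).
Cofactor C_12 = (-1)^(1+2) * minor(1,2) = 25
Entry delta = 3 - -3 = 6
Det delta = 6 * 25 = 150
New det = -75 + 150 = 75

Answer: 75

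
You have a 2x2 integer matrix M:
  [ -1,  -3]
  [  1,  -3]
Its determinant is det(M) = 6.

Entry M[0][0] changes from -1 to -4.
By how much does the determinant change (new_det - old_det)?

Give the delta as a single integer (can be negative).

Answer: 9

Derivation:
Cofactor C_00 = -3
Entry delta = -4 - -1 = -3
Det delta = entry_delta * cofactor = -3 * -3 = 9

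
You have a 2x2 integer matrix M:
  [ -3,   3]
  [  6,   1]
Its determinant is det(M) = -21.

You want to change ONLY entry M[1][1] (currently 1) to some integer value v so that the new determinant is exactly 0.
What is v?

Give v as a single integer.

det is linear in entry M[1][1]: det = old_det + (v - 1) * C_11
Cofactor C_11 = -3
Want det = 0: -21 + (v - 1) * -3 = 0
  (v - 1) = 21 / -3 = -7
  v = 1 + (-7) = -6

Answer: -6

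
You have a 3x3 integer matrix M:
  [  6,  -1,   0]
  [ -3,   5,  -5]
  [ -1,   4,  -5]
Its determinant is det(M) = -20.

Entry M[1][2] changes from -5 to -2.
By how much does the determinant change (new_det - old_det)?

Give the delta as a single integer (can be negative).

Cofactor C_12 = -23
Entry delta = -2 - -5 = 3
Det delta = entry_delta * cofactor = 3 * -23 = -69

Answer: -69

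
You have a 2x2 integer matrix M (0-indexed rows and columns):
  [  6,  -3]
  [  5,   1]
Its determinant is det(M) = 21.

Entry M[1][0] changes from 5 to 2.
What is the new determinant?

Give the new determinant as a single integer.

Answer: 12

Derivation:
det is linear in row 1: changing M[1][0] by delta changes det by delta * cofactor(1,0).
Cofactor C_10 = (-1)^(1+0) * minor(1,0) = 3
Entry delta = 2 - 5 = -3
Det delta = -3 * 3 = -9
New det = 21 + -9 = 12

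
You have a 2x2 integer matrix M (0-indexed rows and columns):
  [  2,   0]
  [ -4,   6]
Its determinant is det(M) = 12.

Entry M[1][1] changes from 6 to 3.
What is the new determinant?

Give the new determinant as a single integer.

Answer: 6

Derivation:
det is linear in row 1: changing M[1][1] by delta changes det by delta * cofactor(1,1).
Cofactor C_11 = (-1)^(1+1) * minor(1,1) = 2
Entry delta = 3 - 6 = -3
Det delta = -3 * 2 = -6
New det = 12 + -6 = 6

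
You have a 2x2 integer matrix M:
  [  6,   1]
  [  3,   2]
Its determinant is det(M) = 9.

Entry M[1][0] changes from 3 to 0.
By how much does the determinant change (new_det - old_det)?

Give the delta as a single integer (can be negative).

Cofactor C_10 = -1
Entry delta = 0 - 3 = -3
Det delta = entry_delta * cofactor = -3 * -1 = 3

Answer: 3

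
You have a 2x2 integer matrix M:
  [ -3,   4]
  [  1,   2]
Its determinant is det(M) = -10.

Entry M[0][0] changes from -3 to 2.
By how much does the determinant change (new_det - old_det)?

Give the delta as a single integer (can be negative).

Cofactor C_00 = 2
Entry delta = 2 - -3 = 5
Det delta = entry_delta * cofactor = 5 * 2 = 10

Answer: 10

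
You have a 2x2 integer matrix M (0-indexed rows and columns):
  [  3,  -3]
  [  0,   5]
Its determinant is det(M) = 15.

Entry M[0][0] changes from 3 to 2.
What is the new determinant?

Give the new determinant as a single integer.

Answer: 10

Derivation:
det is linear in row 0: changing M[0][0] by delta changes det by delta * cofactor(0,0).
Cofactor C_00 = (-1)^(0+0) * minor(0,0) = 5
Entry delta = 2 - 3 = -1
Det delta = -1 * 5 = -5
New det = 15 + -5 = 10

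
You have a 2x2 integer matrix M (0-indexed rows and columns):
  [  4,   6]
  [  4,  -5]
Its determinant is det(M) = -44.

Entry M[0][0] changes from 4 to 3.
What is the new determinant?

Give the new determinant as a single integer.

Answer: -39

Derivation:
det is linear in row 0: changing M[0][0] by delta changes det by delta * cofactor(0,0).
Cofactor C_00 = (-1)^(0+0) * minor(0,0) = -5
Entry delta = 3 - 4 = -1
Det delta = -1 * -5 = 5
New det = -44 + 5 = -39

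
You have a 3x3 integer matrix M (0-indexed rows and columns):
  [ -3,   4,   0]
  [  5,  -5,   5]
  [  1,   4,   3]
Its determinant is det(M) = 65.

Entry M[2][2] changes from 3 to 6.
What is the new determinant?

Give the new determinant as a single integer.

Answer: 50

Derivation:
det is linear in row 2: changing M[2][2] by delta changes det by delta * cofactor(2,2).
Cofactor C_22 = (-1)^(2+2) * minor(2,2) = -5
Entry delta = 6 - 3 = 3
Det delta = 3 * -5 = -15
New det = 65 + -15 = 50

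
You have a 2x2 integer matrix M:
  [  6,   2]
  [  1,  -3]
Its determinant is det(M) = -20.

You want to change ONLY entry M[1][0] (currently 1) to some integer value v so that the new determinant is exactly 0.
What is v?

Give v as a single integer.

det is linear in entry M[1][0]: det = old_det + (v - 1) * C_10
Cofactor C_10 = -2
Want det = 0: -20 + (v - 1) * -2 = 0
  (v - 1) = 20 / -2 = -10
  v = 1 + (-10) = -9

Answer: -9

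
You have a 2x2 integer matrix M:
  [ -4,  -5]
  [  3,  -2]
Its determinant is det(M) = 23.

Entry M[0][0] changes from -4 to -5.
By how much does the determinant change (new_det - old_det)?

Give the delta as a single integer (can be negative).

Answer: 2

Derivation:
Cofactor C_00 = -2
Entry delta = -5 - -4 = -1
Det delta = entry_delta * cofactor = -1 * -2 = 2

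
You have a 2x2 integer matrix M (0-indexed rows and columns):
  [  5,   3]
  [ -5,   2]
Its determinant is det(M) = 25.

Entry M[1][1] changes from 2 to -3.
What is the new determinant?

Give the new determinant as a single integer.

Answer: 0

Derivation:
det is linear in row 1: changing M[1][1] by delta changes det by delta * cofactor(1,1).
Cofactor C_11 = (-1)^(1+1) * minor(1,1) = 5
Entry delta = -3 - 2 = -5
Det delta = -5 * 5 = -25
New det = 25 + -25 = 0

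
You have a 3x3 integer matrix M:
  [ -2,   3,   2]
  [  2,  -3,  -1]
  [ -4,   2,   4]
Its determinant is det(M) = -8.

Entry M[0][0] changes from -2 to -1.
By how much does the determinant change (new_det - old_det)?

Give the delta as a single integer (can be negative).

Answer: -10

Derivation:
Cofactor C_00 = -10
Entry delta = -1 - -2 = 1
Det delta = entry_delta * cofactor = 1 * -10 = -10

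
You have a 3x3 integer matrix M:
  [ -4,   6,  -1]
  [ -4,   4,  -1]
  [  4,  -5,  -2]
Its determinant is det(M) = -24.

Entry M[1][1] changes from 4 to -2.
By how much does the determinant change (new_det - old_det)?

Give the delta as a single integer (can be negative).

Cofactor C_11 = 12
Entry delta = -2 - 4 = -6
Det delta = entry_delta * cofactor = -6 * 12 = -72

Answer: -72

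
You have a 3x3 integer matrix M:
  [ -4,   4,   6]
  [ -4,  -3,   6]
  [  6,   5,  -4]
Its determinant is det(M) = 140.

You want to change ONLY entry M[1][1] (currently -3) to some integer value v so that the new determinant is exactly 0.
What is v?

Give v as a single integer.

Answer: 4

Derivation:
det is linear in entry M[1][1]: det = old_det + (v - -3) * C_11
Cofactor C_11 = -20
Want det = 0: 140 + (v - -3) * -20 = 0
  (v - -3) = -140 / -20 = 7
  v = -3 + (7) = 4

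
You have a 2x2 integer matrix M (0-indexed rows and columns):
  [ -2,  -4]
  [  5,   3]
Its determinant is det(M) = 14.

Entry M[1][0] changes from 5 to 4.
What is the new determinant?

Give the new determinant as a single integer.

det is linear in row 1: changing M[1][0] by delta changes det by delta * cofactor(1,0).
Cofactor C_10 = (-1)^(1+0) * minor(1,0) = 4
Entry delta = 4 - 5 = -1
Det delta = -1 * 4 = -4
New det = 14 + -4 = 10

Answer: 10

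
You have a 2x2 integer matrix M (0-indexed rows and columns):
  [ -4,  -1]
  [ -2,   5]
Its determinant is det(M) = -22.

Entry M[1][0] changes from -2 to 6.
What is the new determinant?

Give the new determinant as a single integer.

det is linear in row 1: changing M[1][0] by delta changes det by delta * cofactor(1,0).
Cofactor C_10 = (-1)^(1+0) * minor(1,0) = 1
Entry delta = 6 - -2 = 8
Det delta = 8 * 1 = 8
New det = -22 + 8 = -14

Answer: -14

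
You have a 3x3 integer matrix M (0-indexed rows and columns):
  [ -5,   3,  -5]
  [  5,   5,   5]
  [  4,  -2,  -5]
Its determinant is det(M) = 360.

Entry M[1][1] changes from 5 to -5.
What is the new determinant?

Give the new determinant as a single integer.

det is linear in row 1: changing M[1][1] by delta changes det by delta * cofactor(1,1).
Cofactor C_11 = (-1)^(1+1) * minor(1,1) = 45
Entry delta = -5 - 5 = -10
Det delta = -10 * 45 = -450
New det = 360 + -450 = -90

Answer: -90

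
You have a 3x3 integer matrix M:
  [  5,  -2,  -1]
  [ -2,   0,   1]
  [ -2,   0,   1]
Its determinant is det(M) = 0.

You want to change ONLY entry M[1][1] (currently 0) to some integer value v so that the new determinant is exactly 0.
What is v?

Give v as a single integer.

det is linear in entry M[1][1]: det = old_det + (v - 0) * C_11
Cofactor C_11 = 3
Want det = 0: 0 + (v - 0) * 3 = 0
  (v - 0) = 0 / 3 = 0
  v = 0 + (0) = 0

Answer: 0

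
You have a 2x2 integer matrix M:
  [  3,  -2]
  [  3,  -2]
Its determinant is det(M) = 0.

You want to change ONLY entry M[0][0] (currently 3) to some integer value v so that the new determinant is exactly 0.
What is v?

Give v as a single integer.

det is linear in entry M[0][0]: det = old_det + (v - 3) * C_00
Cofactor C_00 = -2
Want det = 0: 0 + (v - 3) * -2 = 0
  (v - 3) = 0 / -2 = 0
  v = 3 + (0) = 3

Answer: 3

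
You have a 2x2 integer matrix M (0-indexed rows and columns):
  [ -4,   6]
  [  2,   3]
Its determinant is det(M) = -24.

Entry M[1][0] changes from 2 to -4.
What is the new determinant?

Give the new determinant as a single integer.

det is linear in row 1: changing M[1][0] by delta changes det by delta * cofactor(1,0).
Cofactor C_10 = (-1)^(1+0) * minor(1,0) = -6
Entry delta = -4 - 2 = -6
Det delta = -6 * -6 = 36
New det = -24 + 36 = 12

Answer: 12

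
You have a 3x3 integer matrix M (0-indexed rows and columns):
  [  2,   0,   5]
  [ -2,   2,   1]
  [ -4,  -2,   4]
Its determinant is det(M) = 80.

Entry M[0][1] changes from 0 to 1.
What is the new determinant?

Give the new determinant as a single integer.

det is linear in row 0: changing M[0][1] by delta changes det by delta * cofactor(0,1).
Cofactor C_01 = (-1)^(0+1) * minor(0,1) = 4
Entry delta = 1 - 0 = 1
Det delta = 1 * 4 = 4
New det = 80 + 4 = 84

Answer: 84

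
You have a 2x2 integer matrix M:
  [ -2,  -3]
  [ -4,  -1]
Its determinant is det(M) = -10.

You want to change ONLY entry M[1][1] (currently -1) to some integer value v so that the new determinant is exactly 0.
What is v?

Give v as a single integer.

det is linear in entry M[1][1]: det = old_det + (v - -1) * C_11
Cofactor C_11 = -2
Want det = 0: -10 + (v - -1) * -2 = 0
  (v - -1) = 10 / -2 = -5
  v = -1 + (-5) = -6

Answer: -6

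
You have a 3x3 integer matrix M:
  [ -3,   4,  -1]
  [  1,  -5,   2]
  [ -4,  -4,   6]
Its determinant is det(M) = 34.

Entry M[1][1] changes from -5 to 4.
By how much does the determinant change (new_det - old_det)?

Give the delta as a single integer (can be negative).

Cofactor C_11 = -22
Entry delta = 4 - -5 = 9
Det delta = entry_delta * cofactor = 9 * -22 = -198

Answer: -198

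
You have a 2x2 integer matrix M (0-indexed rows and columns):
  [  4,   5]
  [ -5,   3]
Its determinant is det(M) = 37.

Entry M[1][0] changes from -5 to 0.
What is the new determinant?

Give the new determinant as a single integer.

det is linear in row 1: changing M[1][0] by delta changes det by delta * cofactor(1,0).
Cofactor C_10 = (-1)^(1+0) * minor(1,0) = -5
Entry delta = 0 - -5 = 5
Det delta = 5 * -5 = -25
New det = 37 + -25 = 12

Answer: 12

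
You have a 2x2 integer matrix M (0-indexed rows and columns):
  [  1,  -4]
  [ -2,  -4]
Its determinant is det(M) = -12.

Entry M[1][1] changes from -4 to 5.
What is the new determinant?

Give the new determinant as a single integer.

det is linear in row 1: changing M[1][1] by delta changes det by delta * cofactor(1,1).
Cofactor C_11 = (-1)^(1+1) * minor(1,1) = 1
Entry delta = 5 - -4 = 9
Det delta = 9 * 1 = 9
New det = -12 + 9 = -3

Answer: -3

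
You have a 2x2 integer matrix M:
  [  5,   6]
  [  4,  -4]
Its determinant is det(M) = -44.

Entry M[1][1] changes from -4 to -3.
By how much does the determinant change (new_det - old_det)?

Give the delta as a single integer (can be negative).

Answer: 5

Derivation:
Cofactor C_11 = 5
Entry delta = -3 - -4 = 1
Det delta = entry_delta * cofactor = 1 * 5 = 5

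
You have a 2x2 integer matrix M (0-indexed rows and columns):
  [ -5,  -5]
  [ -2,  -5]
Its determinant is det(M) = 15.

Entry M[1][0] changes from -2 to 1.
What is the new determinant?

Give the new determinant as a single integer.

Answer: 30

Derivation:
det is linear in row 1: changing M[1][0] by delta changes det by delta * cofactor(1,0).
Cofactor C_10 = (-1)^(1+0) * minor(1,0) = 5
Entry delta = 1 - -2 = 3
Det delta = 3 * 5 = 15
New det = 15 + 15 = 30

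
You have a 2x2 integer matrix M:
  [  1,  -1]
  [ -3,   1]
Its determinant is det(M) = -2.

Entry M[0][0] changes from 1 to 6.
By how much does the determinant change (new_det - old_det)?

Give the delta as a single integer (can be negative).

Cofactor C_00 = 1
Entry delta = 6 - 1 = 5
Det delta = entry_delta * cofactor = 5 * 1 = 5

Answer: 5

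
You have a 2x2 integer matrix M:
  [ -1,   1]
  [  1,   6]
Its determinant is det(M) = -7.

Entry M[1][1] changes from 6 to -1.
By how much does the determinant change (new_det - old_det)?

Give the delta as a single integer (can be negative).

Cofactor C_11 = -1
Entry delta = -1 - 6 = -7
Det delta = entry_delta * cofactor = -7 * -1 = 7

Answer: 7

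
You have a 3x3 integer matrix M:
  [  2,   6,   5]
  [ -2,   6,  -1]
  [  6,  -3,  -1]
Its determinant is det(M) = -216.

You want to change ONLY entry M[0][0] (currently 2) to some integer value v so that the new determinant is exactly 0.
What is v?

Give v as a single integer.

Answer: -22

Derivation:
det is linear in entry M[0][0]: det = old_det + (v - 2) * C_00
Cofactor C_00 = -9
Want det = 0: -216 + (v - 2) * -9 = 0
  (v - 2) = 216 / -9 = -24
  v = 2 + (-24) = -22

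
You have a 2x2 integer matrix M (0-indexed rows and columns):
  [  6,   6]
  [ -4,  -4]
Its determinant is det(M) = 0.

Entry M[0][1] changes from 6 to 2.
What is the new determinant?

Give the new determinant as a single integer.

det is linear in row 0: changing M[0][1] by delta changes det by delta * cofactor(0,1).
Cofactor C_01 = (-1)^(0+1) * minor(0,1) = 4
Entry delta = 2 - 6 = -4
Det delta = -4 * 4 = -16
New det = 0 + -16 = -16

Answer: -16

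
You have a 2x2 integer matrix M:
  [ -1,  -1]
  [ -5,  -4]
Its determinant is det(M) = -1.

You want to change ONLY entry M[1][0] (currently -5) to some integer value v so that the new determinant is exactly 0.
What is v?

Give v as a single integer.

Answer: -4

Derivation:
det is linear in entry M[1][0]: det = old_det + (v - -5) * C_10
Cofactor C_10 = 1
Want det = 0: -1 + (v - -5) * 1 = 0
  (v - -5) = 1 / 1 = 1
  v = -5 + (1) = -4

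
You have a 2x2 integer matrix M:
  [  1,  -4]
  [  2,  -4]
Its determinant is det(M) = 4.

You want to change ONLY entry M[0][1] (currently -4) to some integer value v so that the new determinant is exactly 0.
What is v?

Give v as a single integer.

det is linear in entry M[0][1]: det = old_det + (v - -4) * C_01
Cofactor C_01 = -2
Want det = 0: 4 + (v - -4) * -2 = 0
  (v - -4) = -4 / -2 = 2
  v = -4 + (2) = -2

Answer: -2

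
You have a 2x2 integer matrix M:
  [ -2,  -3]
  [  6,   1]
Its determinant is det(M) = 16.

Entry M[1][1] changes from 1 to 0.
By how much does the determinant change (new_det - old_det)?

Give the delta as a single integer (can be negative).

Cofactor C_11 = -2
Entry delta = 0 - 1 = -1
Det delta = entry_delta * cofactor = -1 * -2 = 2

Answer: 2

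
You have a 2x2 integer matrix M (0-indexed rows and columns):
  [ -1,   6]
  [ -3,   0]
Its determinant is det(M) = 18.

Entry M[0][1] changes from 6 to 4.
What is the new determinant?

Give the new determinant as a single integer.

Answer: 12

Derivation:
det is linear in row 0: changing M[0][1] by delta changes det by delta * cofactor(0,1).
Cofactor C_01 = (-1)^(0+1) * minor(0,1) = 3
Entry delta = 4 - 6 = -2
Det delta = -2 * 3 = -6
New det = 18 + -6 = 12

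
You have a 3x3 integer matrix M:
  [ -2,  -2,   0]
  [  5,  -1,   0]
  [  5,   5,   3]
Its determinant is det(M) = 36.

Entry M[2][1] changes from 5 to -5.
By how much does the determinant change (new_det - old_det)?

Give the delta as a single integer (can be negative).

Cofactor C_21 = 0
Entry delta = -5 - 5 = -10
Det delta = entry_delta * cofactor = -10 * 0 = 0

Answer: 0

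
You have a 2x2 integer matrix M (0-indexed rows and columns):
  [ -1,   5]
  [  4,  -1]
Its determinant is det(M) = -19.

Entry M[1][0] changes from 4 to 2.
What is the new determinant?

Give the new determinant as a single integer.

det is linear in row 1: changing M[1][0] by delta changes det by delta * cofactor(1,0).
Cofactor C_10 = (-1)^(1+0) * minor(1,0) = -5
Entry delta = 2 - 4 = -2
Det delta = -2 * -5 = 10
New det = -19 + 10 = -9

Answer: -9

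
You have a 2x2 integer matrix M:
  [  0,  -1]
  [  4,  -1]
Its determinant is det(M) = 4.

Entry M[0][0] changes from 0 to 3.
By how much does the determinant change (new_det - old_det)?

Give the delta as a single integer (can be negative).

Answer: -3

Derivation:
Cofactor C_00 = -1
Entry delta = 3 - 0 = 3
Det delta = entry_delta * cofactor = 3 * -1 = -3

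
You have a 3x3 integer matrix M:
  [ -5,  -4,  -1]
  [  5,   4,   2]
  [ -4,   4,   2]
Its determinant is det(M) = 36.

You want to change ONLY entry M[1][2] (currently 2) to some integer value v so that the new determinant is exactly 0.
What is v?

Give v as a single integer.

Answer: 1

Derivation:
det is linear in entry M[1][2]: det = old_det + (v - 2) * C_12
Cofactor C_12 = 36
Want det = 0: 36 + (v - 2) * 36 = 0
  (v - 2) = -36 / 36 = -1
  v = 2 + (-1) = 1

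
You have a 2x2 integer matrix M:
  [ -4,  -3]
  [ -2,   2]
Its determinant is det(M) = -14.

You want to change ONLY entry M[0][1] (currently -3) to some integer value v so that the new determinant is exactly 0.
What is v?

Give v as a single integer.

Answer: 4

Derivation:
det is linear in entry M[0][1]: det = old_det + (v - -3) * C_01
Cofactor C_01 = 2
Want det = 0: -14 + (v - -3) * 2 = 0
  (v - -3) = 14 / 2 = 7
  v = -3 + (7) = 4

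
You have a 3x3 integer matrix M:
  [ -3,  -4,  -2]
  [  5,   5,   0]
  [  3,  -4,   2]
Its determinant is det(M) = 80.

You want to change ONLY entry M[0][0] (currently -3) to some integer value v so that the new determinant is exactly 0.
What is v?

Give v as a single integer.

det is linear in entry M[0][0]: det = old_det + (v - -3) * C_00
Cofactor C_00 = 10
Want det = 0: 80 + (v - -3) * 10 = 0
  (v - -3) = -80 / 10 = -8
  v = -3 + (-8) = -11

Answer: -11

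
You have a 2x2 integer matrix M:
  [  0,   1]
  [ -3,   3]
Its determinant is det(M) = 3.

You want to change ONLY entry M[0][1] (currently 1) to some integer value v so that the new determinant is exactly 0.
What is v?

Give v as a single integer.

det is linear in entry M[0][1]: det = old_det + (v - 1) * C_01
Cofactor C_01 = 3
Want det = 0: 3 + (v - 1) * 3 = 0
  (v - 1) = -3 / 3 = -1
  v = 1 + (-1) = 0

Answer: 0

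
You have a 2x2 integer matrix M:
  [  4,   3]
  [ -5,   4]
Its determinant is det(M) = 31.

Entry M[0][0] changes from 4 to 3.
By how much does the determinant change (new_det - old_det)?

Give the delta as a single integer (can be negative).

Answer: -4

Derivation:
Cofactor C_00 = 4
Entry delta = 3 - 4 = -1
Det delta = entry_delta * cofactor = -1 * 4 = -4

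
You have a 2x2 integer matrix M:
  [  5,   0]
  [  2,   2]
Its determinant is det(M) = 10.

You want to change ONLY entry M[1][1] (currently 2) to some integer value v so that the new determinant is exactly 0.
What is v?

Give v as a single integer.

det is linear in entry M[1][1]: det = old_det + (v - 2) * C_11
Cofactor C_11 = 5
Want det = 0: 10 + (v - 2) * 5 = 0
  (v - 2) = -10 / 5 = -2
  v = 2 + (-2) = 0

Answer: 0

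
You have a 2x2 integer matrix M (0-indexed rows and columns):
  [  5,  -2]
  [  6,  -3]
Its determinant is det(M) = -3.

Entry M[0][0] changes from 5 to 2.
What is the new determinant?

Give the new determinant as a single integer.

Answer: 6

Derivation:
det is linear in row 0: changing M[0][0] by delta changes det by delta * cofactor(0,0).
Cofactor C_00 = (-1)^(0+0) * minor(0,0) = -3
Entry delta = 2 - 5 = -3
Det delta = -3 * -3 = 9
New det = -3 + 9 = 6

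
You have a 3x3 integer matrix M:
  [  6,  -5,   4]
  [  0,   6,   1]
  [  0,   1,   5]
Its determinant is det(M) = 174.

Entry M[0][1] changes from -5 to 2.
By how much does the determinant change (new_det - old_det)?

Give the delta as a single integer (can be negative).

Cofactor C_01 = 0
Entry delta = 2 - -5 = 7
Det delta = entry_delta * cofactor = 7 * 0 = 0

Answer: 0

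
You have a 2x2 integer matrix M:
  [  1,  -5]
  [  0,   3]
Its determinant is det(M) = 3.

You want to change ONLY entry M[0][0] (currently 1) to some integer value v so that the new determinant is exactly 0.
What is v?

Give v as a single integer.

det is linear in entry M[0][0]: det = old_det + (v - 1) * C_00
Cofactor C_00 = 3
Want det = 0: 3 + (v - 1) * 3 = 0
  (v - 1) = -3 / 3 = -1
  v = 1 + (-1) = 0

Answer: 0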